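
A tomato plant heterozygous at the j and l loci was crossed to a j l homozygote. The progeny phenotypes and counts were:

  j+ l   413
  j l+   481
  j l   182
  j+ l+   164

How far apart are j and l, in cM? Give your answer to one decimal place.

The two most frequent classes, j+ l (413) and j l+ (481), are the parental types, so the F1 was j+ l / j l+.
The recombinant classes are j+ l+ and j l: 164 + 182 = 346.
Recombination frequency = 346/1240 = 0.2790 ≈ 27.9%, i.e. 27.9 cM.

27.9 cM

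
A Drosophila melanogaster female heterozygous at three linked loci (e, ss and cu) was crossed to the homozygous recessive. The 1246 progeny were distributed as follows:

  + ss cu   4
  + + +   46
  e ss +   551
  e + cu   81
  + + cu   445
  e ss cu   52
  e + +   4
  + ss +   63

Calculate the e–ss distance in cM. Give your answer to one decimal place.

12.2 cM

The two most frequent reciprocal classes, + + cu and e ss +, are the parental types, so the F1 was + + cu / e ss +.
The two rarest classes, + ss cu and e + +, are the double crossovers. Comparing them with the parentals, only the ss allele has switched, so ss is the middle locus and the order is e – ss – cu.
Crossovers in the e–ss interval produce the single-crossover classes e + cu and + ss + (81 + 63 = 144) plus the double crossovers (8).
RF(e–ss) = (144 + 8) / 1246 = 152/1246 = 0.1220 → 12.2 cM.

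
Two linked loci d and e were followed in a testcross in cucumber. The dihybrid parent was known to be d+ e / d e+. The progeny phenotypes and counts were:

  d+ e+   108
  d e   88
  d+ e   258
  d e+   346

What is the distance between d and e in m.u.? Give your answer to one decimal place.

24.5 m.u.

The recombinant classes are d+ e+ and d e: 108 + 88 = 196.
Recombination frequency = 196/800 = 0.2450 ≈ 24.5%, i.e. 24.5 m.u.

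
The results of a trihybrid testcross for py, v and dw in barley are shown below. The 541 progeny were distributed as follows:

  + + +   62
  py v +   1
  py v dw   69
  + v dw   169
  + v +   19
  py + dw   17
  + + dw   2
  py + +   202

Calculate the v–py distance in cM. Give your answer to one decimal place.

24.8 cM

The two most frequent reciprocal classes, + v dw and py + +, are the parental types, so the F1 was + v dw / py + +.
The two rarest classes, + + dw and py v +, are the double crossovers. Comparing them with the parentals, only the v allele has switched, so v is the middle locus and the order is dw – v – py.
Crossovers in the v–py interval produce the single-crossover classes py v dw and + + + (69 + 62 = 131) plus the double crossovers (3).
RF(v–py) = (131 + 3) / 541 = 134/541 = 0.2477 → 24.8 cM.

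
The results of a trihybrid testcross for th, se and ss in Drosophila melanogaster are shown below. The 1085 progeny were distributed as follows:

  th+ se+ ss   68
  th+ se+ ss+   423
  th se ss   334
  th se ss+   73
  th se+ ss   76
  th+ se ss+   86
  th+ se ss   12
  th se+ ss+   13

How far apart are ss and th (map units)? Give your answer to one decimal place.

15.3 map units

The two most frequent reciprocal classes, th se ss and th+ se+ ss+, are the parental types, so the F1 was th se ss / th+ se+ ss+.
The two rarest classes, th+ se ss and th se+ ss+, are the double crossovers. Comparing them with the parentals, only the th allele has switched, so th is the middle locus and the order is ss – th – se.
Crossovers in the ss–th interval produce the single-crossover classes th se ss+ and th+ se+ ss (73 + 68 = 141) plus the double crossovers (25).
RF(ss–th) = (141 + 25) / 1085 = 166/1085 = 0.1530 → 15.3 map units.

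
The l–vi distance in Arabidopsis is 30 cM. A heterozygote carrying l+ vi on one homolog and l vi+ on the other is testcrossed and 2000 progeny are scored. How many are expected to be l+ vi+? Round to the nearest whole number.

300

A map distance of 30 cM corresponds to a recombination frequency of 0.300.
The F1 is l+ vi / l vi+, so l+ vi+ is a recombinant gamete class with expected frequency r/2 = 0.300/2 = 0.1500.
Expected number = 0.1500 × 2000 = 300.00 ≈ 300.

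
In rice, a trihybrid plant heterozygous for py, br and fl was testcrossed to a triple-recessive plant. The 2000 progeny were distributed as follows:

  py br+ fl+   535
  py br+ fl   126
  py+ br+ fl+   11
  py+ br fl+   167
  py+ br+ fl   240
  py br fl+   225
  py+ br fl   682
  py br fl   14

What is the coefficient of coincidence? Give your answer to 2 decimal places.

The two most frequent reciprocal classes, py+ br fl and py br+ fl+, are the parental types, so the F1 was py+ br fl / py br+ fl+.
The two rarest classes, py br fl and py+ br+ fl+, are the double crossovers. Comparing them with the parentals, only the py allele has switched, so py is the middle locus and the order is fl – py – br.
fl–py: (293 + 25)/2000 = 0.1590; py–br: (465 + 25)/2000 = 0.2450.
Expected DCO frequency = 0.1590 × 0.2450 ≈ 0.03895; observed = 25/2000 ≈ 0.01250.
Coefficient of coincidence = 0.01250/0.03895 ≈ 0.32.

0.32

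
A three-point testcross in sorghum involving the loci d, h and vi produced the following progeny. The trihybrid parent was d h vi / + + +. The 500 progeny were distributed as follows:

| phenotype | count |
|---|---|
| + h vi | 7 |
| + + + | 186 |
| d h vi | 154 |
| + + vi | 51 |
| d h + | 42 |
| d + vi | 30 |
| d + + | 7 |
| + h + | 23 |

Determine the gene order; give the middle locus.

The two rarest classes, + h vi and d + +, are the double crossovers. Comparing them with the parentals, only the d allele has switched, so d is the middle locus and the order is vi – d – h.

d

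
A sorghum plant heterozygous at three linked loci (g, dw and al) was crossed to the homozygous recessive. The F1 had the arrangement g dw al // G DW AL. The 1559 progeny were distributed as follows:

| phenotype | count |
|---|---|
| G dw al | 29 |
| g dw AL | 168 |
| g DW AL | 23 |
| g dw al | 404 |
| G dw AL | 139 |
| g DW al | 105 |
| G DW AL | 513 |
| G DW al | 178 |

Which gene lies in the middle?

g

The two rarest classes, G dw al and g DW AL, are the double crossovers. Comparing them with the parentals, only the g allele has switched, so g is the middle locus and the order is al – g – dw.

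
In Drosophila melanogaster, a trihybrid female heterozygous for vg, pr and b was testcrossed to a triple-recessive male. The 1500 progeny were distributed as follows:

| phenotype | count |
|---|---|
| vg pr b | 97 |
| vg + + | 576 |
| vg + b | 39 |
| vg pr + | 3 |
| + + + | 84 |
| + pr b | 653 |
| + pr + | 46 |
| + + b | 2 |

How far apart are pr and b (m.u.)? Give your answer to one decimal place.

The two most frequent reciprocal classes, vg + + and + pr b, are the parental types, so the F1 was vg + + / + pr b.
The two rarest classes, vg pr + and + + b, are the double crossovers. Comparing them with the parentals, only the pr allele has switched, so pr is the middle locus and the order is b – pr – vg.
Crossovers in the b–pr interval produce the single-crossover classes vg + b and + pr + (39 + 46 = 85) plus the double crossovers (5).
RF(b–pr) = (85 + 5) / 1500 = 90/1500 = 0.0600 → 6.0 m.u.

6.0 m.u.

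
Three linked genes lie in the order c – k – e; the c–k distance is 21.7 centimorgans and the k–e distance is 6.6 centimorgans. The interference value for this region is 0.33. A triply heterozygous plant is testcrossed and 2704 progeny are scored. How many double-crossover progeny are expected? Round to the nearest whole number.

Map distances give recombination frequencies of 0.217 and 0.066 for the two intervals.
With interference 0.33 (so coincidence = 0.67), expected double-crossover frequency = 0.217 × 0.066 × 0.67 = 0.00960.
Expected number = 0.00960 × 2704 = 25.95 ≈ 26.

26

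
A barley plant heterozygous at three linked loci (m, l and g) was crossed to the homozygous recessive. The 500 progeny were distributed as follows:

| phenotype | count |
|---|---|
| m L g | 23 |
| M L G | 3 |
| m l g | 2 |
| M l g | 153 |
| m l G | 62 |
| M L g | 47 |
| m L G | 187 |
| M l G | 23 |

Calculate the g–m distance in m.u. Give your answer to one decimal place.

10.2 m.u.

The two most frequent reciprocal classes, M l g and m L G, are the parental types, so the F1 was M l g / m L G.
The two rarest classes, m l g and M L G, are the double crossovers. Comparing them with the parentals, only the m allele has switched, so m is the middle locus and the order is l – m – g.
Crossovers in the m–g interval produce the single-crossover classes M l G and m L g (23 + 23 = 46) plus the double crossovers (5).
RF(m–g) = (46 + 5) / 500 = 51/500 = 0.1020 → 10.2 m.u.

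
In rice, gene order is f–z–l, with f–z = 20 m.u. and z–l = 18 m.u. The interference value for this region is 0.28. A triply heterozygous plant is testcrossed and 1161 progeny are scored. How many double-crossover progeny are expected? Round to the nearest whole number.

30

Map distances give recombination frequencies of 0.200 and 0.180 for the two intervals.
With interference 0.28 (so coincidence = 0.72), expected double-crossover frequency = 0.200 × 0.180 × 0.72 = 0.02592.
Expected number = 0.02592 × 1161 = 30.09 ≈ 30.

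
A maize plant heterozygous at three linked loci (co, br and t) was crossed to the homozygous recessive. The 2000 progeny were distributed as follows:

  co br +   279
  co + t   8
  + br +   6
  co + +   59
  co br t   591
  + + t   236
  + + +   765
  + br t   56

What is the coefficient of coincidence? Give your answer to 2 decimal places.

The two most frequent reciprocal classes, + + + and co br t, are the parental types, so the F1 was + + + / co br t.
The two rarest classes, + br + and co + t, are the double crossovers. Comparing them with the parentals, only the br allele has switched, so br is the middle locus and the order is t – br – co.
t–br: (515 + 14)/2000 = 0.2645; br–co: (115 + 14)/2000 = 0.0645.
Expected DCO frequency = 0.2645 × 0.0645 ≈ 0.01706; observed = 14/2000 ≈ 0.00700.
Coefficient of coincidence = 0.00700/0.01706 ≈ 0.41.

0.41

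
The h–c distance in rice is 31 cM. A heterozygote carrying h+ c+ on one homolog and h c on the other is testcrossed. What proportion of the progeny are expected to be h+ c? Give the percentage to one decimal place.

15.5%

A map distance of 31 cM corresponds to a recombination frequency of 0.310.
The F1 is h+ c+ / h c, so h+ c is a recombinant gamete class with expected frequency r/2 = 0.310/2 = 0.1550.
That is 0.1550 = 15.5% of the progeny.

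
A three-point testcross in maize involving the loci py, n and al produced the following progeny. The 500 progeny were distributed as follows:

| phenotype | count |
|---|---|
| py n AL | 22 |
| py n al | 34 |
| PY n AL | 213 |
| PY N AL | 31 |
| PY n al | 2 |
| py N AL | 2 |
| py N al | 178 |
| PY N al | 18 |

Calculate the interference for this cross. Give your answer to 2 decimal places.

The two most frequent reciprocal classes, PY n AL and py N al, are the parental types, so the F1 was PY n AL / py N al.
The two rarest classes, PY n al and py N AL, are the double crossovers. Comparing them with the parentals, only the al allele has switched, so al is the middle locus and the order is n – al – py.
n–al: (65 + 4)/500 = 0.1380; al–py: (40 + 4)/500 = 0.0880.
Expected DCO frequency = 0.1380 × 0.0880 ≈ 0.01214; observed = 4/500 ≈ 0.00800.
Coefficient of coincidence = 0.00800/0.01214 ≈ 0.66; interference = 1 − 0.66 = 0.34.

0.34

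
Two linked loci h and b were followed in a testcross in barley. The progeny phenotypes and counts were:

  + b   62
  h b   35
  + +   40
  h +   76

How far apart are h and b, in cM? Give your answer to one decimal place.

The two most frequent classes, + b (62) and h + (76), are the parental types, so the F1 was + b / h +.
The recombinant classes are + + and h b: 40 + 35 = 75.
Recombination frequency = 75/213 = 0.3521 ≈ 35.2%, i.e. 35.2 cM.

35.2 cM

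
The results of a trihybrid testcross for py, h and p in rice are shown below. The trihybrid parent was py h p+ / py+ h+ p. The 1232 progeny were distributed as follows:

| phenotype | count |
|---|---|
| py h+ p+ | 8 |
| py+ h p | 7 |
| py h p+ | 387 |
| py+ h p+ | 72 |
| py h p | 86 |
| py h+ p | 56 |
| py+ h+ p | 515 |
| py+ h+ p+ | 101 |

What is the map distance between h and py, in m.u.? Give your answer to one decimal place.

11.6 m.u.

The two rarest classes, py h+ p+ and py+ h p, are the double crossovers. Comparing them with the parentals, only the h allele has switched, so h is the middle locus and the order is py – h – p.
Crossovers in the py–h interval produce the single-crossover classes py+ h p+ and py h+ p (72 + 56 = 128) plus the double crossovers (15).
RF(py–h) = (128 + 15) / 1232 = 143/1232 = 0.1161 → 11.6 m.u.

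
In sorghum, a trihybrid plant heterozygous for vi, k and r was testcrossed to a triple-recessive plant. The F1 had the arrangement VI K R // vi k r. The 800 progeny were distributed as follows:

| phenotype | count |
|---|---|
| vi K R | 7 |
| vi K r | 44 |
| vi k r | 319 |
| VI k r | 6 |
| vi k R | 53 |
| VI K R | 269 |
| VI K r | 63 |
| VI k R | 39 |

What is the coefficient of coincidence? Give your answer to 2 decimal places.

0.84

The two rarest classes, vi K R and VI k r, are the double crossovers. Comparing them with the parentals, only the vi allele has switched, so vi is the middle locus and the order is r – vi – k.
r–vi: (116 + 13)/800 = 0.1613; vi–k: (83 + 13)/800 = 0.1200.
Expected DCO frequency = 0.1613 × 0.1200 ≈ 0.01936; observed = 13/800 ≈ 0.01625.
Coefficient of coincidence = 0.01625/0.01936 ≈ 0.84.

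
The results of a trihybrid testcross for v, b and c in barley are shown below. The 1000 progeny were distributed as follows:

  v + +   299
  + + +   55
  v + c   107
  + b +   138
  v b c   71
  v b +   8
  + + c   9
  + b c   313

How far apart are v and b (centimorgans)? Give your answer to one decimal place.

The two most frequent reciprocal classes, + b c and v + +, are the parental types, so the F1 was + b c / v + +.
The two rarest classes, + + c and v b +, are the double crossovers. Comparing them with the parentals, only the b allele has switched, so b is the middle locus and the order is c – b – v.
Crossovers in the b–v interval produce the single-crossover classes v b c and + + + (71 + 55 = 126) plus the double crossovers (17).
RF(b–v) = (126 + 17) / 1000 = 143/1000 = 0.1430 → 14.3 centimorgans.

14.3 centimorgans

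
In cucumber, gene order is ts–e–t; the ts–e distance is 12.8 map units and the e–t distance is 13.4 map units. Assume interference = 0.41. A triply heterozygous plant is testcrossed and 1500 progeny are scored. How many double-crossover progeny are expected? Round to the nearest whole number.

15

Map distances give recombination frequencies of 0.128 and 0.134 for the two intervals.
With interference 0.41 (so coincidence = 0.59), expected double-crossover frequency = 0.128 × 0.134 × 0.59 = 0.01012.
Expected number = 0.01012 × 1500 = 15.18 ≈ 15.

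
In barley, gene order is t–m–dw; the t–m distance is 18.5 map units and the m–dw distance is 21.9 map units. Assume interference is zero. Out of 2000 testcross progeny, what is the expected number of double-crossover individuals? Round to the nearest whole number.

81

Map distances give recombination frequencies of 0.185 and 0.219 for the two intervals.
With no interference, expected double-crossover frequency = 0.185 × 0.219 = 0.04051.
Expected number = 0.04051 × 2000 = 81.03 ≈ 81.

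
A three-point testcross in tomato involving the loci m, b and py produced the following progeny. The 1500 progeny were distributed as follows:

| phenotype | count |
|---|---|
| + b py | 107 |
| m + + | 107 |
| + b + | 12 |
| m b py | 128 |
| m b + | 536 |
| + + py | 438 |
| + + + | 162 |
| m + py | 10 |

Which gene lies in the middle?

m

The two most frequent reciprocal classes, m b + and + + py, are the parental types, so the F1 was m b + / + + py.
The two rarest classes, + b + and m + py, are the double crossovers. Comparing them with the parentals, only the m allele has switched, so m is the middle locus and the order is py – m – b.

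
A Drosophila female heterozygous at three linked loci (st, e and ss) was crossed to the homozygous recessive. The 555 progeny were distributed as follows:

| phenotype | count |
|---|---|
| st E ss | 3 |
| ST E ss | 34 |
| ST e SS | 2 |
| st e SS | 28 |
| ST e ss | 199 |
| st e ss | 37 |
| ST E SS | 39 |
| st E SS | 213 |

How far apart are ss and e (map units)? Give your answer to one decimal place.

The two most frequent reciprocal classes, ST e ss and st E SS, are the parental types, so the F1 was ST e ss / st E SS.
The two rarest classes, ST e SS and st E ss, are the double crossovers. Comparing them with the parentals, only the ss allele has switched, so ss is the middle locus and the order is e – ss – st.
Crossovers in the e–ss interval produce the single-crossover classes ST E ss and st e SS (34 + 28 = 62) plus the double crossovers (5).
RF(e–ss) = (62 + 5) / 555 = 67/555 = 0.1207 → 12.1 map units.

12.1 map units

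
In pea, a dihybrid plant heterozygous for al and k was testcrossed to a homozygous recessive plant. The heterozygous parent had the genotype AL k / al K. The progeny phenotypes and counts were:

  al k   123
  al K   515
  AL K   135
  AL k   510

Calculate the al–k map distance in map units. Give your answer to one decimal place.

The recombinant classes are AL K and al k: 135 + 123 = 258.
Recombination frequency = 258/1283 = 0.2011 ≈ 20.1%, i.e. 20.1 map units.

20.1 map units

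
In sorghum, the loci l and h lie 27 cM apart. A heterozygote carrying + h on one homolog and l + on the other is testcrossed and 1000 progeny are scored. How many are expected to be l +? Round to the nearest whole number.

A map distance of 27 cM corresponds to a recombination frequency of 0.270.
The F1 is + h / l +, so l + is a parental gamete class with expected frequency (1 − r)/2 = 0.730/2 = 0.3650.
Expected number = 0.3650 × 1000 = 365.00 ≈ 365.

365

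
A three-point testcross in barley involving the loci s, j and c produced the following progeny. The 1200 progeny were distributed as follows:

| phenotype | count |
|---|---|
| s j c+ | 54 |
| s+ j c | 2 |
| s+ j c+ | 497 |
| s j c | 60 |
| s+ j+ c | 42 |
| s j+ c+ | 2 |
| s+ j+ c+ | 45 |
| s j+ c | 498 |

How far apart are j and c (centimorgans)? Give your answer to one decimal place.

9.1 centimorgans

The two most frequent reciprocal classes, s+ j c+ and s j+ c, are the parental types, so the F1 was s+ j c+ / s j+ c.
The two rarest classes, s+ j c and s j+ c+, are the double crossovers. Comparing them with the parentals, only the c allele has switched, so c is the middle locus and the order is s – c – j.
Crossovers in the c–j interval produce the single-crossover classes s+ j+ c+ and s j c (45 + 60 = 105) plus the double crossovers (4).
RF(c–j) = (105 + 4) / 1200 = 109/1200 = 0.0908 → 9.1 centimorgans.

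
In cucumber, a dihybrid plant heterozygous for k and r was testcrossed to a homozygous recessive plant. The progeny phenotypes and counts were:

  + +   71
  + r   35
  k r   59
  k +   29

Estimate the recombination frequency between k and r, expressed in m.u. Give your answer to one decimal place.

The two most frequent classes, + + (71) and k r (59), are the parental types, so the F1 was + + / k r.
The recombinant classes are + r and k +: 35 + 29 = 64.
Recombination frequency = 64/194 = 0.3299 ≈ 33.0%, i.e. 33.0 m.u.

33.0 m.u.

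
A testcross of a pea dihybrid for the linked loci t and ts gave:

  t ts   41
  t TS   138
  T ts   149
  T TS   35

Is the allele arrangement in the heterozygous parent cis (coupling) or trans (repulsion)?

trans

The two most frequent classes are T ts (149) and t TS (138); these are the parental (non-recombinant) types.
So the F1 carried T ts on one chromosome and t TS on the other — the recessive alleles are on opposite chromosomes (trans / repulsion).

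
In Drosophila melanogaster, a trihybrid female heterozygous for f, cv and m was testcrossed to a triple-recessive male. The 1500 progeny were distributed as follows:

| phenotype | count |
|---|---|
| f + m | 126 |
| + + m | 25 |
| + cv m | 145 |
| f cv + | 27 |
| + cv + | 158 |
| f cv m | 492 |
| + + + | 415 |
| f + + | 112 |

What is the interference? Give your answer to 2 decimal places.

0.25

The two most frequent reciprocal classes, + + + and f cv m, are the parental types, so the F1 was + + + / f cv m.
The two rarest classes, + + m and f cv +, are the double crossovers. Comparing them with the parentals, only the m allele has switched, so m is the middle locus and the order is cv – m – f.
cv–m: (284 + 52)/1500 = 0.2240; m–f: (257 + 52)/1500 = 0.2060.
Expected DCO frequency = 0.2240 × 0.2060 ≈ 0.04614; observed = 52/1500 ≈ 0.03467.
Coefficient of coincidence = 0.03467/0.04614 ≈ 0.75; interference = 1 − 0.75 = 0.25.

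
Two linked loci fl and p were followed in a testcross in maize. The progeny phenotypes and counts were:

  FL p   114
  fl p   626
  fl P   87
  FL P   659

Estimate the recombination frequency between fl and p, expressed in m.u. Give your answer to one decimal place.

13.5 m.u.

The two most frequent classes, FL P (659) and fl p (626), are the parental types, so the F1 was FL P / fl p.
The recombinant classes are FL p and fl P: 114 + 87 = 201.
Recombination frequency = 201/1486 = 0.1353 ≈ 13.5%, i.e. 13.5 m.u.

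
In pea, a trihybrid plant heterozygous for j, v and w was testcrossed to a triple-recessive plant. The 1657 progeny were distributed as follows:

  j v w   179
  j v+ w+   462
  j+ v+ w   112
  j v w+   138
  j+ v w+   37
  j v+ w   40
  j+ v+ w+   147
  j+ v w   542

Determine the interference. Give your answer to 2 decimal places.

The two most frequent reciprocal classes, j+ v w and j v+ w+, are the parental types, so the F1 was j+ v w / j v+ w+.
The two rarest classes, j+ v w+ and j v+ w, are the double crossovers. Comparing them with the parentals, only the w allele has switched, so w is the middle locus and the order is v – w – j.
v–w: (250 + 77)/1657 = 0.1973; w–j: (326 + 77)/1657 = 0.2432.
Expected DCO frequency = 0.1973 × 0.2432 ≈ 0.04798; observed = 77/1657 ≈ 0.04647.
Coefficient of coincidence = 0.04647/0.04798 ≈ 0.97; interference = 1 − 0.97 = 0.03.

0.03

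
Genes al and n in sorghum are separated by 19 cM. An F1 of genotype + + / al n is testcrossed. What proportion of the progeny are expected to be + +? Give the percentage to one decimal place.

40.5%

A map distance of 19 cM corresponds to a recombination frequency of 0.190.
The F1 is + + / al n, so + + is a parental gamete class with expected frequency (1 − r)/2 = 0.810/2 = 0.4050.
That is 0.4050 = 40.5% of the progeny.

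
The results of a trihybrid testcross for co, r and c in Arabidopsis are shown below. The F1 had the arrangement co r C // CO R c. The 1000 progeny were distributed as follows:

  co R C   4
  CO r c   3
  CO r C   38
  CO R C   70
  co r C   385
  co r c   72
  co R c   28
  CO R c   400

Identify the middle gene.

The two rarest classes, co R C and CO r c, are the double crossovers. Comparing them with the parentals, only the r allele has switched, so r is the middle locus and the order is c – r – co.

r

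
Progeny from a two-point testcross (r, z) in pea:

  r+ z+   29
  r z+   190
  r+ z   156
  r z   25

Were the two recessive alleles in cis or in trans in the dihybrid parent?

The two most frequent classes are r+ z (156) and r z+ (190); these are the parental (non-recombinant) types.
So the F1 carried r+ z on one chromosome and r z+ on the other — the recessive alleles are on opposite chromosomes (trans / repulsion).

trans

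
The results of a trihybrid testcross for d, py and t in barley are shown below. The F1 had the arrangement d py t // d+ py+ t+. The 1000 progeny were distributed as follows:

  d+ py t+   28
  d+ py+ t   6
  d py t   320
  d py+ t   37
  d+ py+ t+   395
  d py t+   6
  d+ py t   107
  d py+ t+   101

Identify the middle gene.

t

The two rarest classes, d py t+ and d+ py+ t, are the double crossovers. Comparing them with the parentals, only the t allele has switched, so t is the middle locus and the order is py – t – d.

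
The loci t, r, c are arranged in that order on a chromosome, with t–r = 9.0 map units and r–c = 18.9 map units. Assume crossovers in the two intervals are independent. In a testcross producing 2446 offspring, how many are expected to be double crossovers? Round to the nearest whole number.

42

Map distances give recombination frequencies of 0.090 and 0.189 for the two intervals.
With no interference, expected double-crossover frequency = 0.090 × 0.189 = 0.01701.
Expected number = 0.01701 × 2446 = 41.61 ≈ 42.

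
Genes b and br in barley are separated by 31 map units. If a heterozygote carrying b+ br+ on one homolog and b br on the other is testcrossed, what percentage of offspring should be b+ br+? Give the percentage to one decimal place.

34.5%

A map distance of 31 map units corresponds to a recombination frequency of 0.310.
The F1 is b+ br+ / b br, so b+ br+ is a parental gamete class with expected frequency (1 − r)/2 = 0.690/2 = 0.3450.
That is 0.3450 = 34.5% of the progeny.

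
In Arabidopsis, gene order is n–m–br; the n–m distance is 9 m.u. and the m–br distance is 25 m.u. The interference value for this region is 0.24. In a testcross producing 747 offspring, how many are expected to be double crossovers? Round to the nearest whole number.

13

Map distances give recombination frequencies of 0.090 and 0.250 for the two intervals.
With interference 0.24 (so coincidence = 0.76), expected double-crossover frequency = 0.090 × 0.250 × 0.76 = 0.01710.
Expected number = 0.01710 × 747 = 12.77 ≈ 13.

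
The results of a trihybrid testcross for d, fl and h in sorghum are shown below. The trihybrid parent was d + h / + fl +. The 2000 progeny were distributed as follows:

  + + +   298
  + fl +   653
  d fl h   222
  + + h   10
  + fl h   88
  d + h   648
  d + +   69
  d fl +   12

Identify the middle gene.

d

The two rarest classes, + + h and d fl +, are the double crossovers. Comparing them with the parentals, only the d allele has switched, so d is the middle locus and the order is fl – d – h.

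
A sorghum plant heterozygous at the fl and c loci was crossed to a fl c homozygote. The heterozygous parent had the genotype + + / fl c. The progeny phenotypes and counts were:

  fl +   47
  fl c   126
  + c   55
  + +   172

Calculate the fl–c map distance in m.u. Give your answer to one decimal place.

25.5 m.u.

The recombinant classes are + c and fl +: 55 + 47 = 102.
Recombination frequency = 102/400 = 0.2550 ≈ 25.5%, i.e. 25.5 m.u.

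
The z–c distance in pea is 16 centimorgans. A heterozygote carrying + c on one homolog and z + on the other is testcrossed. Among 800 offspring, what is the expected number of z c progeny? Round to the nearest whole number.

64

A map distance of 16 centimorgans corresponds to a recombination frequency of 0.160.
The F1 is + c / z +, so z c is a recombinant gamete class with expected frequency r/2 = 0.160/2 = 0.0800.
Expected number = 0.0800 × 800 = 64.00 ≈ 64.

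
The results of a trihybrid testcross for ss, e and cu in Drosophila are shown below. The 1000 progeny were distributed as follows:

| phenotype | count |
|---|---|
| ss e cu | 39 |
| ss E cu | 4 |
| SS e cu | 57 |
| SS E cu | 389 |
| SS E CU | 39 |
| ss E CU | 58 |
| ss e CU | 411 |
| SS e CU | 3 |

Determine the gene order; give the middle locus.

The two most frequent reciprocal classes, ss e CU and SS E cu, are the parental types, so the F1 was ss e CU / SS E cu.
The two rarest classes, SS e CU and ss E cu, are the double crossovers. Comparing them with the parentals, only the ss allele has switched, so ss is the middle locus and the order is e – ss – cu.

ss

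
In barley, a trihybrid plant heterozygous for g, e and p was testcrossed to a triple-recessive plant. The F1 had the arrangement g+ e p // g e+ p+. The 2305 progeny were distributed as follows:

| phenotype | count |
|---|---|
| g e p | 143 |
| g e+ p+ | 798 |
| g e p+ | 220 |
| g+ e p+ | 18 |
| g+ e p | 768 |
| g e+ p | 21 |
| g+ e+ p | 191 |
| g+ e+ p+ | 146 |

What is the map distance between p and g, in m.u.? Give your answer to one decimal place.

14.2 m.u.

The two rarest classes, g+ e p+ and g e+ p, are the double crossovers. Comparing them with the parentals, only the p allele has switched, so p is the middle locus and the order is e – p – g.
Crossovers in the p–g interval produce the single-crossover classes g e p and g+ e+ p+ (143 + 146 = 289) plus the double crossovers (39).
RF(p–g) = (289 + 39) / 2305 = 328/2305 = 0.1423 → 14.2 m.u.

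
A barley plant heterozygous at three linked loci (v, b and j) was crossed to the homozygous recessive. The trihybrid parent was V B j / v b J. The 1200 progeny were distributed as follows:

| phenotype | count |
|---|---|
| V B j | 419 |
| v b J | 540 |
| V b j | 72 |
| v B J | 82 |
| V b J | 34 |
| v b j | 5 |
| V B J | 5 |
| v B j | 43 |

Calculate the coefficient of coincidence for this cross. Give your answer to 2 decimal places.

0.84

The two rarest classes, V B J and v b j, are the double crossovers. Comparing them with the parentals, only the j allele has switched, so j is the middle locus and the order is b – j – v.
b–j: (154 + 10)/1200 = 0.1367; j–v: (77 + 10)/1200 = 0.0725.
Expected DCO frequency = 0.1367 × 0.0725 ≈ 0.00991; observed = 10/1200 ≈ 0.00833.
Coefficient of coincidence = 0.00833/0.00991 ≈ 0.84.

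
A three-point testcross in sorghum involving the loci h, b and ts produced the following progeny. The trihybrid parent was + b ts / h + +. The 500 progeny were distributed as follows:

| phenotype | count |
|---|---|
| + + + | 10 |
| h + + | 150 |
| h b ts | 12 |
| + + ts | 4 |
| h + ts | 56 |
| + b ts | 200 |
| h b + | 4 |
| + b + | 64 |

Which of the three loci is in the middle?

The two rarest classes, + + ts and h b +, are the double crossovers. Comparing them with the parentals, only the b allele has switched, so b is the middle locus and the order is ts – b – h.

b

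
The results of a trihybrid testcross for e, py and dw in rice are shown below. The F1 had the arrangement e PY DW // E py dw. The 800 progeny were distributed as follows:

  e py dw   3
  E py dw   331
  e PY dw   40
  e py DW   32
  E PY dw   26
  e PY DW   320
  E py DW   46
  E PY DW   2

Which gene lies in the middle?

e

The two rarest classes, E PY DW and e py dw, are the double crossovers. Comparing them with the parentals, only the e allele has switched, so e is the middle locus and the order is dw – e – py.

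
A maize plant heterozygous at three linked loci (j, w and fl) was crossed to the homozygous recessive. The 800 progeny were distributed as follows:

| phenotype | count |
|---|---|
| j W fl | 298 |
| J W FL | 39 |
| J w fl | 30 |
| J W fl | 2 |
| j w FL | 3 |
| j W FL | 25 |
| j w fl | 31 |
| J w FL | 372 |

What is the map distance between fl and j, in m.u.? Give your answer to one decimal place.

7.5 m.u.

The two most frequent reciprocal classes, J w FL and j W fl, are the parental types, so the F1 was J w FL / j W fl.
The two rarest classes, j w FL and J W fl, are the double crossovers. Comparing them with the parentals, only the j allele has switched, so j is the middle locus and the order is w – j – fl.
Crossovers in the j–fl interval produce the single-crossover classes J w fl and j W FL (30 + 25 = 55) plus the double crossovers (5).
RF(j–fl) = (55 + 5) / 800 = 60/800 = 0.0750 → 7.5 m.u.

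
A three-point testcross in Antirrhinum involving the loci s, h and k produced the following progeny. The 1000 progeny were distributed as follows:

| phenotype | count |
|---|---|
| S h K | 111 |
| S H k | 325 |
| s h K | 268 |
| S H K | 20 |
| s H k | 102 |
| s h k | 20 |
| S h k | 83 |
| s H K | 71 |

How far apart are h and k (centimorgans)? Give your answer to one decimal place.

19.4 centimorgans

The two most frequent reciprocal classes, s h K and S H k, are the parental types, so the F1 was s h K / S H k.
The two rarest classes, s h k and S H K, are the double crossovers. Comparing them with the parentals, only the k allele has switched, so k is the middle locus and the order is h – k – s.
Crossovers in the h–k interval produce the single-crossover classes s H K and S h k (71 + 83 = 154) plus the double crossovers (40).
RF(h–k) = (154 + 40) / 1000 = 194/1000 = 0.1940 → 19.4 centimorgans.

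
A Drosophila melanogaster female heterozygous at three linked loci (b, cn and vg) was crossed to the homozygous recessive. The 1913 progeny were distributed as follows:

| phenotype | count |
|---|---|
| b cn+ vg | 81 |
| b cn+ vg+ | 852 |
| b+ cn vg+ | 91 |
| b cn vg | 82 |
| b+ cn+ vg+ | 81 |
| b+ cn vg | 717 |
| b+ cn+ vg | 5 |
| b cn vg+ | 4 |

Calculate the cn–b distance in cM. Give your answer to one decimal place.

The two most frequent reciprocal classes, b+ cn vg and b cn+ vg+, are the parental types, so the F1 was b+ cn vg / b cn+ vg+.
The two rarest classes, b+ cn+ vg and b cn vg+, are the double crossovers. Comparing them with the parentals, only the cn allele has switched, so cn is the middle locus and the order is b – cn – vg.
Crossovers in the b–cn interval produce the single-crossover classes b cn vg and b+ cn+ vg+ (82 + 81 = 163) plus the double crossovers (9).
RF(b–cn) = (163 + 9) / 1913 = 172/1913 = 0.0899 → 9.0 cM.

9.0 cM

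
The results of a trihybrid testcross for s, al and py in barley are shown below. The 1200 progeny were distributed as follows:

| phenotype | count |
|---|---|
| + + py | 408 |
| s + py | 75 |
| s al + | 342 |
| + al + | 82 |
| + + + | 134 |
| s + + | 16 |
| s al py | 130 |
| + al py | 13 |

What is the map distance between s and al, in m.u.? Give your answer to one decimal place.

The two most frequent reciprocal classes, + + py and s al +, are the parental types, so the F1 was + + py / s al +.
The two rarest classes, + al py and s + +, are the double crossovers. Comparing them with the parentals, only the al allele has switched, so al is the middle locus and the order is s – al – py.
Crossovers in the s–al interval produce the single-crossover classes s + py and + al + (75 + 82 = 157) plus the double crossovers (29).
RF(s–al) = (157 + 29) / 1200 = 186/1200 = 0.1550 → 15.5 m.u.

15.5 m.u.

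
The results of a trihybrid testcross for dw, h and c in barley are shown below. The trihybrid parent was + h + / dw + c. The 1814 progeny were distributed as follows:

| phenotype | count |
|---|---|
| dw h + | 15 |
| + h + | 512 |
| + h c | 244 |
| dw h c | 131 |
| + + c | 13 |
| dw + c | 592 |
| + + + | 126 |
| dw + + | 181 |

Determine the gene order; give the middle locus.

The two rarest classes, dw h + and + + c, are the double crossovers. Comparing them with the parentals, only the dw allele has switched, so dw is the middle locus and the order is h – dw – c.

dw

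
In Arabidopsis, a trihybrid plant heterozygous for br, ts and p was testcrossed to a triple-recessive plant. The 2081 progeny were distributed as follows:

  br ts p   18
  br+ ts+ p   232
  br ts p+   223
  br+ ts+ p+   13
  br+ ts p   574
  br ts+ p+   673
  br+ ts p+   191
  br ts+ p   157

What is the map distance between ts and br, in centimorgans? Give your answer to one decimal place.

The two most frequent reciprocal classes, br+ ts p and br ts+ p+, are the parental types, so the F1 was br+ ts p / br ts+ p+.
The two rarest classes, br ts p and br+ ts+ p+, are the double crossovers. Comparing them with the parentals, only the br allele has switched, so br is the middle locus and the order is ts – br – p.
Crossovers in the ts–br interval produce the single-crossover classes br+ ts+ p and br ts p+ (232 + 223 = 455) plus the double crossovers (31).
RF(ts–br) = (455 + 31) / 2081 = 486/2081 = 0.2335 → 23.4 centimorgans.

23.4 centimorgans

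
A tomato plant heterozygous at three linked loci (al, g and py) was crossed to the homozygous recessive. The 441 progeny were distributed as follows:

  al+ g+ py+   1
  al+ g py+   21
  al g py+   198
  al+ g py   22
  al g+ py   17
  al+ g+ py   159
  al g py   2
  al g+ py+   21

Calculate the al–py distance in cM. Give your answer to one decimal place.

The two most frequent reciprocal classes, al+ g+ py and al g py+, are the parental types, so the F1 was al+ g+ py / al g py+.
The two rarest classes, al+ g+ py+ and al g py, are the double crossovers. Comparing them with the parentals, only the py allele has switched, so py is the middle locus and the order is al – py – g.
Crossovers in the al–py interval produce the single-crossover classes al g+ py and al+ g py+ (17 + 21 = 38) plus the double crossovers (3).
RF(al–py) = (38 + 3) / 441 = 41/441 = 0.0930 → 9.3 cM.

9.3 cM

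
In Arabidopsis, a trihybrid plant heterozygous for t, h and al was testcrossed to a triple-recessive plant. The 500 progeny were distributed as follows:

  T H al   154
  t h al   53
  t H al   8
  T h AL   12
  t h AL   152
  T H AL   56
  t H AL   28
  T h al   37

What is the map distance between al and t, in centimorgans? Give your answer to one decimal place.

The two most frequent reciprocal classes, t h AL and T H al, are the parental types, so the F1 was t h AL / T H al.
The two rarest classes, T h AL and t H al, are the double crossovers. Comparing them with the parentals, only the t allele has switched, so t is the middle locus and the order is al – t – h.
Crossovers in the al–t interval produce the single-crossover classes t h al and T H AL (53 + 56 = 109) plus the double crossovers (20).
RF(al–t) = (109 + 20) / 500 = 129/500 = 0.2580 → 25.8 centimorgans.

25.8 centimorgans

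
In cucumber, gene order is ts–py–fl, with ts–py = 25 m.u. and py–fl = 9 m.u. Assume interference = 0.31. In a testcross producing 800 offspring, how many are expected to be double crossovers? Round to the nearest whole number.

12

Map distances give recombination frequencies of 0.250 and 0.090 for the two intervals.
With interference 0.31 (so coincidence = 0.69), expected double-crossover frequency = 0.250 × 0.090 × 0.69 = 0.01552.
Expected number = 0.01552 × 800 = 12.42 ≈ 12.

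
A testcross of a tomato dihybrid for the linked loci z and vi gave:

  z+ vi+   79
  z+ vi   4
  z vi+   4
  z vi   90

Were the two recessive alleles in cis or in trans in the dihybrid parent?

cis

The two most frequent classes are z+ vi+ (79) and z vi (90); these are the parental (non-recombinant) types.
So the F1 carried z+ vi+ on one chromosome and z vi on the other — the recessive alleles are on the same chromosome (cis / coupling).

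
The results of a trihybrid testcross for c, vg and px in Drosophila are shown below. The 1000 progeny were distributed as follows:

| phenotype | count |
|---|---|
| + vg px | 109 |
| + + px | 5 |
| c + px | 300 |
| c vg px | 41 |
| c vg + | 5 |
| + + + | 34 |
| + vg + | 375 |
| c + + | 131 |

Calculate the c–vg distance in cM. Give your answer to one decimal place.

The two most frequent reciprocal classes, + vg + and c + px, are the parental types, so the F1 was + vg + / c + px.
The two rarest classes, c vg + and + + px, are the double crossovers. Comparing them with the parentals, only the c allele has switched, so c is the middle locus and the order is px – c – vg.
Crossovers in the c–vg interval produce the single-crossover classes + + + and c vg px (34 + 41 = 75) plus the double crossovers (10).
RF(c–vg) = (75 + 10) / 1000 = 85/1000 = 0.0850 → 8.5 cM.

8.5 cM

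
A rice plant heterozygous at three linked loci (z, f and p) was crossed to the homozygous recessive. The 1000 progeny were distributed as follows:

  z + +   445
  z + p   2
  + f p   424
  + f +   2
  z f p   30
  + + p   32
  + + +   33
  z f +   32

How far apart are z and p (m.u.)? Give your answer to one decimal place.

6.7 m.u.

The two most frequent reciprocal classes, + f p and z + +, are the parental types, so the F1 was + f p / z + +.
The two rarest classes, + f + and z + p, are the double crossovers. Comparing them with the parentals, only the p allele has switched, so p is the middle locus and the order is f – p – z.
Crossovers in the p–z interval produce the single-crossover classes z f p and + + + (30 + 33 = 63) plus the double crossovers (4).
RF(p–z) = (63 + 4) / 1000 = 67/1000 = 0.0670 → 6.7 m.u.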